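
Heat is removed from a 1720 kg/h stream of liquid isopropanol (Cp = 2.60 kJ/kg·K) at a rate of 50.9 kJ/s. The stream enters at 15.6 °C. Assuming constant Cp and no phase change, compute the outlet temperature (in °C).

T_out = -25.4 °C

Q = 50.9 kJ/s = 183240 kJ/h
ΔT = Q/(ṁ·Cp) = 183240/(1720×2.60) = 40.975 K
T_out = 15.6 − 40.975 = -25.375 °C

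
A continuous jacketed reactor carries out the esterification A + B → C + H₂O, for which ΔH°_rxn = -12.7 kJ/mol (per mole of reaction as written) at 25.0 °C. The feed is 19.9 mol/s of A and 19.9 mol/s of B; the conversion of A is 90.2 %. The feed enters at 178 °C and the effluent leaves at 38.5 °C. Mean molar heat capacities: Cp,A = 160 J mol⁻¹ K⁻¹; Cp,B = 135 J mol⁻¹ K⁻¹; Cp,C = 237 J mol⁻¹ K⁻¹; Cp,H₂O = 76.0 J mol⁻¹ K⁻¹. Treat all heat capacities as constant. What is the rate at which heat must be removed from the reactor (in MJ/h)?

Extent of reaction ξ = 0.902 × 19.9 = 17.95 mol/s
Reaction term: ξ·ΔH°_rxn = 17.95 × -12.7 = -227.96 kJ/s
Sensible, feed 178→25 °C: -898.19 kJ/s
Outlet flows (mol/s): A 1.9502, B 1.9502, C 17.95, H₂O 17.95
Sensible, products 25→38.5 °C: 83.614 kJ/s
Q = ΔH = -1042.5 kJ/s = -1042.5 kW
Heat removed = 3753.1 MJ/h

Q_out = 3750 MJ/h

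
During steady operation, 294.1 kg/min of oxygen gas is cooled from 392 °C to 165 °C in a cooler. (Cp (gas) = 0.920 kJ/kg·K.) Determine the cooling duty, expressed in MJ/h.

Q_c = 3690 MJ/h

Q = ṁ·Cp·ΔT = 294.1 × 0.920 × (165 − 392) = -61420 kJ/min
Converting: 61420 / 60 s = 1023.7 kW
Cooling duty = 3685.2 MJ/h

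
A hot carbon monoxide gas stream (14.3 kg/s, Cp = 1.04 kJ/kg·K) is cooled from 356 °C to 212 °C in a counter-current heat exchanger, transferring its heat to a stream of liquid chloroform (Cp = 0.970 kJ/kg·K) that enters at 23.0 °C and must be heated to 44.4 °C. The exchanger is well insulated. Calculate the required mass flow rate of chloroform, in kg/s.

ṁ_c = 103 kg/s

Heat released by hot stream: Q = 14.3 × 1.04 × (356 − 212) = 2141.6 kJ/s
Energy balance on cold side (adiabatic exchanger): Q = ṁ_c·Cp_c·(T_c,out − T_c,in)
ṁ_c = 2141.6 / [0.970 × (44.4 − 23.0)] = 103.17 kg/s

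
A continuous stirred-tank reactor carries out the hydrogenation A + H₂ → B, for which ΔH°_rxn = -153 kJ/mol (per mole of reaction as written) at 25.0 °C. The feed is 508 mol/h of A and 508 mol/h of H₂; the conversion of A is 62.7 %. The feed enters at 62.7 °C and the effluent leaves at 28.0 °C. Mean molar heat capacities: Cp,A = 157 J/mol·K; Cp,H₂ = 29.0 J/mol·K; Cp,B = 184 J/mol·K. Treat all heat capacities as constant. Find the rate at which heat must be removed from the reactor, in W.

Extent of reaction ξ = 0.627 × 508 = 318.52 mol/h
Reaction term: ξ·ΔH°_rxn = 318.52 × -153 = -48733 kJ/h
Sensible, feed 62.7→25 °C: -3562.2 kJ/h
Outlet flows (mol/h): A 189.48, H₂ 189.48, B 318.52
Sensible, products 25→28.0 °C: 281.55 kJ/h
Q = ΔH = -52014 kJ/h = -14.448 kW
Heat removed = 14448 W

Q_out = 14400 W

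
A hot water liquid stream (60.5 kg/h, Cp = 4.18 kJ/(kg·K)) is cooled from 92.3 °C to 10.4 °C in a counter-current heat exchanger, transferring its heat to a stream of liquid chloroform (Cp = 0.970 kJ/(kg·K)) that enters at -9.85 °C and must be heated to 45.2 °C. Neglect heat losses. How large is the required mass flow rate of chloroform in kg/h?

ṁ_c = 388 kg/h

Heat released by hot stream: Q = 60.5 × 4.18 × (92.3 − 10.4) = 20712 kJ/h
Energy balance on cold side (adiabatic exchanger): Q = ṁ_c·Cp_c·(T_c,out − T_c,in)
ṁ_c = 20712 / [0.970 × (45.2 − -9.85)] = 387.87 kg/h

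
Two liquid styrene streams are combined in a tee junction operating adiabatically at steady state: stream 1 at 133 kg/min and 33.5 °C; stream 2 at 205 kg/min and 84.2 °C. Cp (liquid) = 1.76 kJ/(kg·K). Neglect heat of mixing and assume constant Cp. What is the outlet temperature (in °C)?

Adiabatic, steady state ⇒ Σ ṁᵢCp,ᵢ(T_out − Tᵢ) = 0
Σ ṁᵢCp,ᵢTᵢ = 133×1.76×33.5 + 205×1.76×84.2 = 38221
Σ ṁᵢCp,ᵢ = 133×1.76 + 205×1.76 = 594.88
T_out = 38221 / 594.88 = 64.25 °C

T_out = 64.2 °C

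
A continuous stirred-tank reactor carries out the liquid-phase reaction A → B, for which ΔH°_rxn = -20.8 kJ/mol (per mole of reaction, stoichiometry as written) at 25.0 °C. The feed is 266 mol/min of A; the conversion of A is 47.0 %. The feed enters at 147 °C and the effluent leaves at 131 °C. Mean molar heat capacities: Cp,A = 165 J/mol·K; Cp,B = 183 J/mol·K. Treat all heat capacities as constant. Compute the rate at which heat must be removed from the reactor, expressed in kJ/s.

Extent of reaction ξ = 0.470 × 266 = 125.02 mol/min
Reaction term: ξ·ΔH°_rxn = 125.02 × -20.8 = -2600.4 kJ/min
Sensible, feed 147→25 °C: -5354.6 kJ/min
Outlet flows (mol/min): A 140.98, B 125.02
Sensible, products 25→131 °C: 4890.9 kJ/min
Q = ΔH = -3064.1 kJ/min = -51.069 kW
Heat removed = 51.069 kJ/s

Q_out = 51.1 kJ/s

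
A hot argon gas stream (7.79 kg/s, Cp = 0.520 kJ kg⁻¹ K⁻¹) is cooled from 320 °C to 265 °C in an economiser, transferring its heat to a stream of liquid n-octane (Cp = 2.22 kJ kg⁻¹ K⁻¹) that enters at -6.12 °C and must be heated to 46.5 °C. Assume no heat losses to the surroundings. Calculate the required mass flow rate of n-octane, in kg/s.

ṁ_c = 1.91 kg/s

Heat released by hot stream: Q = 7.79 × 0.520 × (320 − 265) = 222.79 kJ/s
Energy balance on cold side (adiabatic exchanger): Q = ṁ_c·Cp_c·(T_c,out − T_c,in)
ṁ_c = 222.79 / [2.22 × (46.5 − -6.12)] = 1.9072 kg/s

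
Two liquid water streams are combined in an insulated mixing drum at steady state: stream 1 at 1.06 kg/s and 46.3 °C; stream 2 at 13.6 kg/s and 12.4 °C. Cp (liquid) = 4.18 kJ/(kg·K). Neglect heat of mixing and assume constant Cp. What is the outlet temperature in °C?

T_out = 14.9 °C

Energy balance with Q = 0: Σ ṁᵢCp,ᵢ(T_out − Tᵢ) = 0
T_out = Σ ṁᵢCp,ᵢTᵢ / Σ ṁᵢCp,ᵢ
      = 910.06 / 61.279 = 14.851 °C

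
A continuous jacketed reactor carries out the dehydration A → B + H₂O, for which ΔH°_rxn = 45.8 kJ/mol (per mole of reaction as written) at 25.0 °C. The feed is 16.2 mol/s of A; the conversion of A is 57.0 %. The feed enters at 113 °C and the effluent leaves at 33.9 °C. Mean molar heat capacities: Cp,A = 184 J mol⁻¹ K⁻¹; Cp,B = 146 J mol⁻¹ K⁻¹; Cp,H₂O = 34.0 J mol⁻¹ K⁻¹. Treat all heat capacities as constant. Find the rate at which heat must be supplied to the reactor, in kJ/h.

Extent of reaction ξ = 0.570 × 16.2 = 9.234 mol/s
Reaction term: ξ·ΔH°_rxn = 9.234 × 45.8 = 422.92 kJ/s
Sensible, feed 113→25 °C: -262.31 kJ/s
Outlet flows (mol/s): A 6.966, B 9.234, H₂O 9.234
Sensible, products 25→33.9 °C: 26.2 kJ/s
Q = ΔH = 186.81 kJ/s = 186.81 kW
Heat supplied = 672510 kJ/h

Q_in = 673000 kJ/h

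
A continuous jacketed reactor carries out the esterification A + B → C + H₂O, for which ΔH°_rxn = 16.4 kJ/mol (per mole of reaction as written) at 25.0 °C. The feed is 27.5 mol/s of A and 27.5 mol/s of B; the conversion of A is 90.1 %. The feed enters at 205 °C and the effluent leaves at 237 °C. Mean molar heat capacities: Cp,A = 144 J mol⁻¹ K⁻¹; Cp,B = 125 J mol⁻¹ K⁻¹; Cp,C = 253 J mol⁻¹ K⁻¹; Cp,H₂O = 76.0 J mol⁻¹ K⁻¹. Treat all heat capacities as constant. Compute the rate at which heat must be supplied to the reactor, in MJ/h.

Q_in = 3450 MJ/h

Extent of reaction ξ = 0.901 × 27.5 = 24.777 mol/s
Reaction term: ξ·ΔH°_rxn = 24.777 × 16.4 = 406.35 kJ/s
Sensible, feed 205→25 °C: -1331.5 kJ/s
Outlet flows (mol/s): A 2.7225, B 2.7225, C 24.777, H₂O 24.777
Sensible, products 25→237 °C: 1883.4 kJ/s
Q = ΔH = 958.24 kJ/s = 958.24 kW
Heat supplied = 3449.7 MJ/h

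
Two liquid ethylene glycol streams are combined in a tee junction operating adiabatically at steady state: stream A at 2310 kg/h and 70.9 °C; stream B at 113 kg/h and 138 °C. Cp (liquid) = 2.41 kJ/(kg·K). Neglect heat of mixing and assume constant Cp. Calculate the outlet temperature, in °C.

Adiabatic, steady state ⇒ Σ ṁᵢCp,ᵢ(T_out − Tᵢ) = 0
Σ ṁᵢCp,ᵢTᵢ = 2310×2.41×70.9 + 113×2.41×138 = 432290
Σ ṁᵢCp,ᵢ = 2310×2.41 + 113×2.41 = 5839.4
T_out = 432290 / 5839.4 = 74.029 °C

T_out = 74.0 °C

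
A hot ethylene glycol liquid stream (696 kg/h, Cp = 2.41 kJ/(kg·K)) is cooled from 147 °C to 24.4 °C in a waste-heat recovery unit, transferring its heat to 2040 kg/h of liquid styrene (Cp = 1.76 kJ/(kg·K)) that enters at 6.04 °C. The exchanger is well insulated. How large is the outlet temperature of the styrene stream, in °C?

Heat released by hot stream: Q = 696 × 2.41 × (147 − 24.4) = 205640 kJ/h
Energy balance on cold side (adiabatic exchanger): Q = ṁ_c·Cp_c·(T_c,out − T_c,in)
T_c,out = 6.04 + 205640/(2040 × 1.76) = 63.316 °C

T_c,out = 63.3 °C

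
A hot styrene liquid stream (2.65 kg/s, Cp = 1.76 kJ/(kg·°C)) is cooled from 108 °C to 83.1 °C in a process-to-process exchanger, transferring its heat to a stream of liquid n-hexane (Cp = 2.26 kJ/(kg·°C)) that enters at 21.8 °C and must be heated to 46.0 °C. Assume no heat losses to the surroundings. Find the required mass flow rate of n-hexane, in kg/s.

ṁ_c = 2.12 kg/s

Heat released by hot stream: Q = 2.65 × 1.76 × (108 − 83.1) = 116.13 kJ/s
Energy balance on cold side (adiabatic exchanger): Q = ṁ_c·Cp_c·(T_c,out − T_c,in)
ṁ_c = 116.13 / [2.26 × (46.0 − 21.8)] = 2.1234 kg/s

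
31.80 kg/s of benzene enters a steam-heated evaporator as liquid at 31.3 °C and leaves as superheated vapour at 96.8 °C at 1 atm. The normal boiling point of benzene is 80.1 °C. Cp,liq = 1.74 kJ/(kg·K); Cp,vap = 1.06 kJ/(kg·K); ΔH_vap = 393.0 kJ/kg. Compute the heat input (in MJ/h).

liquid 31.3→80.1 °C: 84.912 kJ/kg
vaporisation at 80.1 °C: 393 kJ/kg
vapour 80.1→96.8 °C: 17.702 kJ/kg
Δh = 84.912 + 393 + 17.702 = 495.61 kJ/kg
Q = ṁ·Δh = 31.80 kg/s × 495.61 kJ/kg = 15761 kJ/s
|Q| = 15761 kW = 56738 MJ/h

Q = 56700 MJ/h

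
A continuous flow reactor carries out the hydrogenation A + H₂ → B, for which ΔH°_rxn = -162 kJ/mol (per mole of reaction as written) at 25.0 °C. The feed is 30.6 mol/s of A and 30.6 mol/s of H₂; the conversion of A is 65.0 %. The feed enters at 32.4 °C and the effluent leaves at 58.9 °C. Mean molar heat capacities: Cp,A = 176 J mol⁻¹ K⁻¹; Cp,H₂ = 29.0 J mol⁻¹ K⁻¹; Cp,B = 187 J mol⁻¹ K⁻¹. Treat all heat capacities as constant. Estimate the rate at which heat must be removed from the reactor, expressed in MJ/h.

Extent of reaction ξ = 0.650 × 30.6 = 19.89 mol/s
Reaction term: ξ·ΔH°_rxn = 19.89 × -162 = -3222.2 kJ/s
Sensible, feed 32.4→25 °C: -46.42 kJ/s
Outlet flows (mol/s): A 10.71, H₂ 10.71, B 19.89
Sensible, products 25→58.9 °C: 200.52 kJ/s
Q = ΔH = -3068.1 kJ/s = -3068.1 kW
Heat removed = 11045 MJ/h

Q_out = 11000 MJ/h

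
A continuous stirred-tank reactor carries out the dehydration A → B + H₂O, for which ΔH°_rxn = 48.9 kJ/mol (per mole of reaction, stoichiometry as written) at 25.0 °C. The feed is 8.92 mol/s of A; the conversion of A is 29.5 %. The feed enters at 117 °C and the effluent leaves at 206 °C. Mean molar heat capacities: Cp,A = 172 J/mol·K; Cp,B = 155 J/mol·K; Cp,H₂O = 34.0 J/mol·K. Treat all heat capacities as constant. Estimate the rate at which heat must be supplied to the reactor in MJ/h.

Q_in = 984 MJ/h

Extent of reaction ξ = 0.295 × 8.92 = 2.6314 mol/s
Reaction term: ξ·ΔH°_rxn = 2.6314 × 48.9 = 128.68 kJ/s
Sensible, feed 117→25 °C: -141.15 kJ/s
Outlet flows (mol/s): A 6.2886, B 2.6314, H₂O 2.6314
Sensible, products 25→206 °C: 285.79 kJ/s
Q = ΔH = 273.32 kJ/s = 273.32 kW
Heat supplied = 983.95 MJ/h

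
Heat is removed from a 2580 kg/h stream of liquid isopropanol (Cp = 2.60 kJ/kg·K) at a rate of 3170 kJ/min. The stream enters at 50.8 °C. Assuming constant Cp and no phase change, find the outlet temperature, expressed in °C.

Q = 3170 kJ/min = 190200 kJ/h
ΔT = Q/(ṁ·Cp) = 190200/(2580×2.60) = 28.354 K
T_out = 50.8 − 28.354 = 22.446 °C

T_out = 22.4 °C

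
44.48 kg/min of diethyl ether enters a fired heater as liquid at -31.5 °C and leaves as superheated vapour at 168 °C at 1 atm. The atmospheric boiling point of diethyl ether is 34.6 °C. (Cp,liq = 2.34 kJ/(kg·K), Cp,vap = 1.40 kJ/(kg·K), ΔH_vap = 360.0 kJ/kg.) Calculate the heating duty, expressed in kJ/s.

Q = 520 kJ/s

liquid -31.5→34.6 °C: 154.67 kJ/kg
vaporisation at 34.6 °C: 360 kJ/kg
vapour 34.6→168 °C: 186.76 kJ/kg
Δh = 154.67 + 360 + 186.76 = 701.43 kJ/kg
Q = ṁ·Δh = 44.48 kg/min × 701.43 kJ/kg = 31200 kJ/min
|Q| = 520 kW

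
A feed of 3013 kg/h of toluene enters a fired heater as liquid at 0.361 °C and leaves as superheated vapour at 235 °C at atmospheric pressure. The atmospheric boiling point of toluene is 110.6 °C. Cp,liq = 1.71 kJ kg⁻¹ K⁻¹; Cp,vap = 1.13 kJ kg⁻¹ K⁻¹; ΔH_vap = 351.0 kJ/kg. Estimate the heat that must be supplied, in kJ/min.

Q = 34200 kJ/min

liquid 0.361→110.6 °C: 188.51 kJ/kg
vaporisation at 110.6 °C: 351 kJ/kg
vapour 110.6→235 °C: 140.57 kJ/kg
Δh = 188.51 + 351 + 140.57 = 680.08 kJ/kg
Q = ṁ·Δh = 3013 kg/h × 680.08 kJ/kg = 2.0491e+06 kJ/h
|Q| = 569.19 kW = 34151 kJ/min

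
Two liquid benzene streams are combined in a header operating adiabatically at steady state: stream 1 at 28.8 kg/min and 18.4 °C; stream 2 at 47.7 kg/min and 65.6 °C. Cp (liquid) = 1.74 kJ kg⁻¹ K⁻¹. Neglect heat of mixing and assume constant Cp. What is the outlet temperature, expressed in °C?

T_out = 47.8 °C

Energy balance with Q = 0: Σ ṁᵢCp,ᵢ(T_out − Tᵢ) = 0
T_out = Σ ṁᵢCp,ᵢTᵢ / Σ ṁᵢCp,ᵢ
      = 6366.7 / 133.11 = 47.831 °C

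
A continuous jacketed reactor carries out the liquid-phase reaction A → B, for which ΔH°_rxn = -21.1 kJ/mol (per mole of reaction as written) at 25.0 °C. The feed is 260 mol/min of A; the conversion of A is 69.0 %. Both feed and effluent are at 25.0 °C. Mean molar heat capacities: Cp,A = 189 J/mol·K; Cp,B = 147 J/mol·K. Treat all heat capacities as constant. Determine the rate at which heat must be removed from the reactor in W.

Q_out = 63100 W

Extent of reaction ξ = 0.690 × 260 = 179.4 mol/min
Reaction term: ξ·ΔH°_rxn = 179.4 × -21.1 = -3785.3 kJ/min
Q = ΔH = -3785.3 kJ/min = -63.089 kW
Heat removed = 63089 W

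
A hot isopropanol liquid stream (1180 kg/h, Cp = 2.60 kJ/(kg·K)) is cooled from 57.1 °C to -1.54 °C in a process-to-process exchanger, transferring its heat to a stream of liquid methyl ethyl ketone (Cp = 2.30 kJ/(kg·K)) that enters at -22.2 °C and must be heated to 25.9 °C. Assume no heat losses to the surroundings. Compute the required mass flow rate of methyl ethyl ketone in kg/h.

Heat released by hot stream: Q = 1180 × 2.60 × (57.1 − -1.54) = 179910 kJ/h
Energy balance on cold side (adiabatic exchanger): Q = ṁ_c·Cp_c·(T_c,out − T_c,in)
ṁ_c = 179910 / [2.30 × (25.9 − -22.2)] = 1626.2 kg/h

ṁ_c = 1630 kg/h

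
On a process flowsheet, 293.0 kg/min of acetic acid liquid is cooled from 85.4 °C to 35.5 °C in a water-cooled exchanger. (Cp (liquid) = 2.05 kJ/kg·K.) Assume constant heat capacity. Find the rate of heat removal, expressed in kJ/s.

Q_c = 500 kJ/s

Q = ṁ·Cp·ΔT = 293.0 × 2.05 × (35.5 − 85.4) = -29972 kJ/min
Converting: 29972 / 60 s = 499.54 kW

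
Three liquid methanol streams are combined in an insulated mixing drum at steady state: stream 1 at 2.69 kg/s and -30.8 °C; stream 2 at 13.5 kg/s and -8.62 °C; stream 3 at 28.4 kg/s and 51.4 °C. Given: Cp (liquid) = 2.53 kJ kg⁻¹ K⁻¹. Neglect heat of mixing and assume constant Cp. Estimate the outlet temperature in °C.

T_out = 28.3 °C

Energy balance with Q = 0: Σ ṁᵢCp,ᵢ(T_out − Tᵢ) = 0
T_out = Σ ṁᵢCp,ᵢTᵢ / Σ ṁᵢCp,ᵢ
      = 3189.2 / 112.81 = 28.27 °C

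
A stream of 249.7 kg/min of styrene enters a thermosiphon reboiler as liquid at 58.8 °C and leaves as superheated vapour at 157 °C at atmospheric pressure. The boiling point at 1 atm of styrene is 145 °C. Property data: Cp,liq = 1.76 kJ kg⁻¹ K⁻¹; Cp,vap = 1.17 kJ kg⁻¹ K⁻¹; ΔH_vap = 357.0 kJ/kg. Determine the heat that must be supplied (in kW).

liquid 58.8→145 °C: 151.71 kJ/kg
vaporisation at 145 °C: 357 kJ/kg
vapour 145→157 °C: 14.04 kJ/kg
Δh = 151.71 + 357 + 14.04 = 522.75 kJ/kg
Q = ṁ·Δh = 249.7 kg/min × 522.75 kJ/kg = 130530 kJ/min
|Q| = 2175.5 kW

Q = 2180 kW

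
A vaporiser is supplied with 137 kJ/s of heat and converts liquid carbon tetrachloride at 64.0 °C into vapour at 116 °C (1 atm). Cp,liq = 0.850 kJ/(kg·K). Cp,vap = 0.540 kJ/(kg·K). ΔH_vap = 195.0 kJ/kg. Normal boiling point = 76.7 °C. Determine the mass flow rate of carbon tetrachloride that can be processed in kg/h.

ṁ = 2170 kg/h

Δh = 0.850×(76.7−64.0) + 195.0 + 0.540×(116−76.7) = 227.02 kJ/kg
Q = 137 kJ/s = 137 kJ/s = 493200 kJ/h
ṁ = Q/Δh = 493200 / 227.02 = 2172.5 kg/h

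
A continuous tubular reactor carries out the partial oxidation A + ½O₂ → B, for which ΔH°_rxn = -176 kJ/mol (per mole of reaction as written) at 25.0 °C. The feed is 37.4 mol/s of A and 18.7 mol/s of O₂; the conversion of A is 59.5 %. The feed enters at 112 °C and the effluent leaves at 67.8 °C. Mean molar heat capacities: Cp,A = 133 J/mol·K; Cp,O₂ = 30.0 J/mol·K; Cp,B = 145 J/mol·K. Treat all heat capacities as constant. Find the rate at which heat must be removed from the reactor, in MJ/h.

Extent of reaction ξ = 0.595 × 37.4 = 22.253 mol/s
Reaction term: ξ·ΔH°_rxn = 22.253 × -176 = -3916.5 kJ/s
Sensible, feed 112→25 °C: -481.56 kJ/s
Outlet flows (mol/s): A 15.147, O₂ 7.5735, B 22.253
Sensible, products 25→67.8 °C: 234.05 kJ/s
Q = ΔH = -4164 kJ/s = -4164 kW
Heat removed = 14991 MJ/h

Q_out = 15000 MJ/h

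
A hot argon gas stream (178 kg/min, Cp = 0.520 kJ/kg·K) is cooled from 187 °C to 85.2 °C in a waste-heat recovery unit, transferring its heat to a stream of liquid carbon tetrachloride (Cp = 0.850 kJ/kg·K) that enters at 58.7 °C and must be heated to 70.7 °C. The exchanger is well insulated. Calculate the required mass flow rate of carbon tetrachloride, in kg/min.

ṁ_c = 924 kg/min

Heat released by hot stream: Q = 178 × 0.520 × (187 − 85.2) = 9422.6 kJ/min
Energy balance on cold side (adiabatic exchanger): Q = ṁ_c·Cp_c·(T_c,out − T_c,in)
ṁ_c = 9422.6 / [0.850 × (70.7 − 58.7)] = 923.79 kg/min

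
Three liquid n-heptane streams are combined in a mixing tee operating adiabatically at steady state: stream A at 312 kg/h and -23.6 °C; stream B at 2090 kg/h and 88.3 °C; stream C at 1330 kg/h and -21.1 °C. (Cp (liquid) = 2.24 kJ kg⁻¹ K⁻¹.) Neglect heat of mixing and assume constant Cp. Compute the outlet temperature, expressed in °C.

T_out = 40.0 °C

Adiabatic, steady state ⇒ Σ ṁᵢCp,ᵢ(T_out − Tᵢ) = 0
T_out = Σ ṁᵢCp,ᵢTᵢ / Σ ṁᵢCp,ᵢ
      = 334030 / 8359.7 = 39.957 °C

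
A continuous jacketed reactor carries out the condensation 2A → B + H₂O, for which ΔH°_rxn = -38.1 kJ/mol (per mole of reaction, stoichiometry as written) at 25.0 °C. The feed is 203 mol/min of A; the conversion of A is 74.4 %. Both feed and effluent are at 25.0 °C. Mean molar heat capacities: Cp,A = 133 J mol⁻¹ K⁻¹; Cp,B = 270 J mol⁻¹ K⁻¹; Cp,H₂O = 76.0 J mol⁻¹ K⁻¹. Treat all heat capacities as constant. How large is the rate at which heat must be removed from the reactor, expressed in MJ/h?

Extent of reaction ξ = 0.744 × 203 / 2 = 75.516 mol/min
Reaction term: ξ·ΔH°_rxn = 75.516 × -38.1 = -2877.2 kJ/min
Q = ΔH = -2877.2 kJ/min = -47.953 kW
Heat removed = 172.63 MJ/h

Q_out = 173 MJ/h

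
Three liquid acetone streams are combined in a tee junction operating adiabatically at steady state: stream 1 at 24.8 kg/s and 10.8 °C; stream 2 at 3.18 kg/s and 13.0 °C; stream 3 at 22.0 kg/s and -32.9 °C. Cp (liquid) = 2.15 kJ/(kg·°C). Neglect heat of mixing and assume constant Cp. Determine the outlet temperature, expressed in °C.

Energy balance with Q = 0: Σ ṁᵢCp,ᵢ(T_out − Tᵢ) = 0
Σ ṁᵢCp,ᵢTᵢ = 24.8×2.15×10.8 + 3.18×2.15×13.0 + 22.0×2.15×-32.9 = -891.43
Σ ṁᵢCp,ᵢ = 24.8×2.15 + 3.18×2.15 + 22.0×2.15 = 107.46
T_out = -891.43 / 107.46 = -8.2957 °C

T_out = -8.30 °C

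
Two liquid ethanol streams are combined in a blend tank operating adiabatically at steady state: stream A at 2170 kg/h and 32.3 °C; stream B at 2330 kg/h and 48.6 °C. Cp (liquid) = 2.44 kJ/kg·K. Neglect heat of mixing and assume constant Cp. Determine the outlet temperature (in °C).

Adiabatic, steady state ⇒ Σ ṁᵢCp,ᵢ(T_out − Tᵢ) = 0
T_out = Σ ṁᵢCp,ᵢTᵢ / Σ ṁᵢCp,ᵢ
      = 447320 / 10980 = 40.74 °C

T_out = 40.7 °C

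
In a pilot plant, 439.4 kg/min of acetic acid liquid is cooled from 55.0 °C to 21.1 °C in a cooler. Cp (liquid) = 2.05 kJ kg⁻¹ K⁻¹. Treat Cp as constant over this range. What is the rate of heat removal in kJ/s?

Q_c = 509 kJ/s

Q = ṁ·Cp·ΔT = 439.4 × 2.05 × (21.1 − 55.0) = -30536 kJ/min
Converting: 30536 / 60 s = 508.94 kW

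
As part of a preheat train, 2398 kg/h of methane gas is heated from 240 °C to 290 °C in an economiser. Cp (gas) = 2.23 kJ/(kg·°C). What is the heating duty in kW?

Q = ṁ·Cp·ΔT = 2398 × 2.23 × (290 − 240) = 267380 kJ/h
Converting: 267380 / 3600 s = 74.271 kW

Q = 74.3 kW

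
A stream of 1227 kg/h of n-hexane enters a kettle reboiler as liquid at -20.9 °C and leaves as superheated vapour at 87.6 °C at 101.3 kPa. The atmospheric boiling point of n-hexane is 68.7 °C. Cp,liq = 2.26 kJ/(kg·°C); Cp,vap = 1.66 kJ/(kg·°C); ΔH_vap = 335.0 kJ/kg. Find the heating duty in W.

liquid -20.9→68.7 °C: 202.5 kJ/kg
vaporisation at 68.7 °C: 335 kJ/kg
vapour 68.7→87.6 °C: 31.374 kJ/kg
Δh = 202.5 + 335 + 31.374 = 568.87 kJ/kg
Q = ṁ·Δh = 1227 kg/h × 568.87 kJ/kg = 698000 kJ/h
|Q| = 193.89 kW = 193890 W

Q = 194000 W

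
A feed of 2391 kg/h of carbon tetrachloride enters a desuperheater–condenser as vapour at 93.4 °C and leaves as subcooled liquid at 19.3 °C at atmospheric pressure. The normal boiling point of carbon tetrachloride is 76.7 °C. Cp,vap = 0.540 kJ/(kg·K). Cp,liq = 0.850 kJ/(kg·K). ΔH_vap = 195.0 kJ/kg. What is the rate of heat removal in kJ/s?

vapour 93.4→76.7 °C: -9.018 kJ/kg
condensation at 76.7 °C: -195 kJ/kg
liquid 76.7→19.3 °C: -48.79 kJ/kg
Δh = -9.018 + -195 + -48.79 = -252.81 kJ/kg
Q = ṁ·Δh = 2391 kg/h × -252.81 kJ/kg = -604460 kJ/h
|Q| = 167.91 kW

Q_c = 168 kJ/s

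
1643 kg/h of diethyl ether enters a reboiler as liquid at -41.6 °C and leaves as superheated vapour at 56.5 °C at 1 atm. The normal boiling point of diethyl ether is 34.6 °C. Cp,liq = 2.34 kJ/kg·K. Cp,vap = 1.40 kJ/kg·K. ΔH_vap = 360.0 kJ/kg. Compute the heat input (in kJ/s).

Q = 260 kJ/s

liquid -41.6→34.6 °C: 178.31 kJ/kg
vaporisation at 34.6 °C: 360 kJ/kg
vapour 34.6→56.5 °C: 30.66 kJ/kg
Δh = 178.31 + 360 + 30.66 = 568.97 kJ/kg
Q = ṁ·Δh = 1643 kg/h × 568.97 kJ/kg = 934810 kJ/h
|Q| = 259.67 kW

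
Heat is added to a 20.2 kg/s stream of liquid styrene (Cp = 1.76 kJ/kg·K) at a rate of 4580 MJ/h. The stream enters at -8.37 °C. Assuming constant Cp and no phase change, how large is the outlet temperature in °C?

T_out = 27.4 °C

Q = 4580 MJ/h = 1272.2 kJ/s
ΔT = Q/(ṁ·Cp) = 1272.2/(20.2×1.76) = 35.785 K
T_out = -8.37 + 35.785 = 27.415 °C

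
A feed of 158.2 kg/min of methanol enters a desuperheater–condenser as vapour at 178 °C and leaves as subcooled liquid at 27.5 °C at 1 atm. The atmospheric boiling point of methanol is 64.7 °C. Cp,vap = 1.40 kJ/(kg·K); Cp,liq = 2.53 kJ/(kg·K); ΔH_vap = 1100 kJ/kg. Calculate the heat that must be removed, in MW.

Q_c = 3.57 MW

vapour 178→64.7 °C: -158.62 kJ/kg
condensation at 64.7 °C: -1100 kJ/kg
liquid 64.7→27.5 °C: -94.116 kJ/kg
Δh = -158.62 + -1100 + -94.116 = -1352.7 kJ/kg
Q = ṁ·Δh = 158.2 kg/min × -1352.7 kJ/kg = -214000 kJ/min
|Q| = 3566.7 kW = 3.5667 MW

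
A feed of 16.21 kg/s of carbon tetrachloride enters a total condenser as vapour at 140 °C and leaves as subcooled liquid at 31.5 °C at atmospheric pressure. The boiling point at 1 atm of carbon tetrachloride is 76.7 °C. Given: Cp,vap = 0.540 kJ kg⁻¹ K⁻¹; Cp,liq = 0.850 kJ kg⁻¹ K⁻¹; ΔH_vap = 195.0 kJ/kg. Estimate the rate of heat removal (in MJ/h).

Q_c = 15600 MJ/h

vapour 140→76.7 °C: -34.182 kJ/kg
condensation at 76.7 °C: -195 kJ/kg
liquid 76.7→31.5 °C: -38.42 kJ/kg
Δh = -34.182 + -195 + -38.42 = -267.6 kJ/kg
Q = ṁ·Δh = 16.21 kg/s × -267.6 kJ/kg = -4337.8 kJ/s
|Q| = 4337.8 kW = 15616 MJ/h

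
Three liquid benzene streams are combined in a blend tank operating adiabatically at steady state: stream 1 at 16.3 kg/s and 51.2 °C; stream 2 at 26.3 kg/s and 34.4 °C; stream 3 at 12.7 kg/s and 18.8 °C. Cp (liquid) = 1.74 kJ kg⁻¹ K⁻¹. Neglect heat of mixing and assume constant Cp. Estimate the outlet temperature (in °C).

No heat crosses the boundary, so H_out = H_in.
Σ ṁᵢCp,ᵢTᵢ = 16.3×1.74×51.2 + 26.3×1.74×34.4 + 12.7×1.74×18.8 = 3441.8
Σ ṁᵢCp,ᵢ = 16.3×1.74 + 26.3×1.74 + 12.7×1.74 = 96.222
T_out = 3441.8 / 96.222 = 35.769 °C

T_out = 35.8 °C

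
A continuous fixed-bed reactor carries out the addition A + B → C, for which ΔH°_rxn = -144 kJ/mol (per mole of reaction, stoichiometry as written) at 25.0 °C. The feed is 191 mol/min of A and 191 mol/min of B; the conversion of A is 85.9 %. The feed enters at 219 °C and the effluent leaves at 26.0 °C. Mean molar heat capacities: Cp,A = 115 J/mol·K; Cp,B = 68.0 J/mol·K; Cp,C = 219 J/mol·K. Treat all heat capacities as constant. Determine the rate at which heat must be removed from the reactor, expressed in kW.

Q_out = 506 kW

Extent of reaction ξ = 0.859 × 191 = 164.07 mol/min
Reaction term: ξ·ΔH°_rxn = 164.07 × -144 = -23626 kJ/min
Sensible, feed 219→25 °C: -6780.9 kJ/min
Outlet flows (mol/min): A 26.931, B 26.931, C 164.07
Sensible, products 25→26.0 °C: 40.859 kJ/min
Q = ΔH = -30366 kJ/min = -506.1 kW
Heat removed = 506.1 kW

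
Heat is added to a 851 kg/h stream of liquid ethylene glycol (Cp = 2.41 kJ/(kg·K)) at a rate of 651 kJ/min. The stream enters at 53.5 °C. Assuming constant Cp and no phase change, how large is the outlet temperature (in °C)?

T_out = 72.5 °C

Q = 651 kJ/min = 39060 kJ/h
ΔT = Q/(ṁ·Cp) = 39060/(851×2.41) = 19.045 K
T_out = 53.5 + 19.045 = 72.545 °C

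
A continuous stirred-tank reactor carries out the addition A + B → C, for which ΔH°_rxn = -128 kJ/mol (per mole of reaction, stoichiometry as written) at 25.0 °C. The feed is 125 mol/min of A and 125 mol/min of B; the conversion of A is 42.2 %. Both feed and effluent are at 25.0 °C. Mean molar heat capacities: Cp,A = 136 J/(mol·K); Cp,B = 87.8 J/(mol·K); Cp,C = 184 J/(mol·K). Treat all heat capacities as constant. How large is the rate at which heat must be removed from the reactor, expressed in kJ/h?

Q_out = 405000 kJ/h

Extent of reaction ξ = 0.422 × 125 = 52.75 mol/min
Reaction term: ξ·ΔH°_rxn = 52.75 × -128 = -6752 kJ/min
Q = ΔH = -6752 kJ/min = -112.53 kW
Heat removed = 405120 kJ/h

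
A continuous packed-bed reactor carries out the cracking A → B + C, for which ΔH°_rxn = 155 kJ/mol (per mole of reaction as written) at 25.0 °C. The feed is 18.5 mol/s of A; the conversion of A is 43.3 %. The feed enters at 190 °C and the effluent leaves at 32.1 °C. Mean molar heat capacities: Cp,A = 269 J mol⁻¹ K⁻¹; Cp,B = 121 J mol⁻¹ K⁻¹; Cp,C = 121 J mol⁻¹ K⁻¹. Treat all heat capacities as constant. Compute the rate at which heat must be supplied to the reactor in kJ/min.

Q_in = 27300 kJ/min

Extent of reaction ξ = 0.433 × 18.5 = 8.0105 mol/s
Reaction term: ξ·ΔH°_rxn = 8.0105 × 155 = 1241.6 kJ/s
Sensible, feed 190→25 °C: -821.12 kJ/s
Outlet flows (mol/s): A 10.489, B 8.0105, C 8.0105
Sensible, products 25→32.1 °C: 33.798 kJ/s
Q = ΔH = 454.3 kJ/s = 454.3 kW
Heat supplied = 27258 kJ/min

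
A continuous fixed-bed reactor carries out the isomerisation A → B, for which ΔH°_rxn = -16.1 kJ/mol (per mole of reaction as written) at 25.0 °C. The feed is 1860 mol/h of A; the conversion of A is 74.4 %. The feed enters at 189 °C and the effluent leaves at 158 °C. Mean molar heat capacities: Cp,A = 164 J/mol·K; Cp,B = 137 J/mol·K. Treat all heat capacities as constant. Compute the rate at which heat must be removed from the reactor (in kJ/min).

Q_out = 612 kJ/min

Extent of reaction ξ = 0.744 × 1860 = 1383.8 mol/h
Reaction term: ξ·ΔH°_rxn = 1383.8 × -16.1 = -22280 kJ/h
Sensible, feed 189→25 °C: -50027 kJ/h
Outlet flows (mol/h): A 476.16, B 1383.8
Sensible, products 25→158 °C: 35601 kJ/h
Q = ΔH = -36705 kJ/h = -10.196 kW
Heat removed = 611.76 kJ/min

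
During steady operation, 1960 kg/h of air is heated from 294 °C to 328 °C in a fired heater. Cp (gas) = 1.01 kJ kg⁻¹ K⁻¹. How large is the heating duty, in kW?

Q = ṁ·Cp·ΔT = 1960 × 1.01 × (328 − 294) = 67306 kJ/h
Converting: 67306 / 3600 s = 18.696 kW

Q = 18.7 kW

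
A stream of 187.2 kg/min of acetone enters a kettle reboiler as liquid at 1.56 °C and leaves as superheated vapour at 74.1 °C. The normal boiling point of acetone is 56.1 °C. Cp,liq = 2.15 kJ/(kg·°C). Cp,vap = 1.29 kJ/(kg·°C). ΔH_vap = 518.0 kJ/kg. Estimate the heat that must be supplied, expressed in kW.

liquid 1.56→56.1 °C: 117.26 kJ/kg
vaporisation at 56.1 °C: 518 kJ/kg
vapour 56.1→74.1 °C: 23.22 kJ/kg
Δh = 117.26 + 518 + 23.22 = 658.48 kJ/kg
Q = ṁ·Δh = 187.2 kg/min × 658.48 kJ/kg = 123270 kJ/min
|Q| = 2054.5 kW

Q = 2050 kW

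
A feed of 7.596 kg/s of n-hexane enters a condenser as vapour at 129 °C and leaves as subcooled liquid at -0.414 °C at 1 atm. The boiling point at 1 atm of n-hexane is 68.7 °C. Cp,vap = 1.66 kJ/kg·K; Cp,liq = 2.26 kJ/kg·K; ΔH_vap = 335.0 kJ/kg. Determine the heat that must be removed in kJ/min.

Q_c = 269000 kJ/min

vapour 129→68.7 °C: -100.1 kJ/kg
condensation at 68.7 °C: -335 kJ/kg
liquid 68.7→-0.414 °C: -156.2 kJ/kg
Δh = -100.1 + -335 + -156.2 = -591.3 kJ/kg
Q = ṁ·Δh = 7.596 kg/s × -591.3 kJ/kg = -4491.5 kJ/s
|Q| = 4491.5 kW = 269490 kJ/min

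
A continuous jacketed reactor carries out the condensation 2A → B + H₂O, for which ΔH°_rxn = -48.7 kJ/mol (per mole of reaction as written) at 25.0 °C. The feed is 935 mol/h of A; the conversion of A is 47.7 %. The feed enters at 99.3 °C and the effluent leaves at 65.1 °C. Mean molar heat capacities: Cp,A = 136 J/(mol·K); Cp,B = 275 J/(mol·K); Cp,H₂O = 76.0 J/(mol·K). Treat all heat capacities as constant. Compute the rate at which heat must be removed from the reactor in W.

Q_out = 4030 W

Extent of reaction ξ = 0.477 × 935 / 2 = 223 mol/h
Reaction term: ξ·ΔH°_rxn = 223 × -48.7 = -10860 kJ/h
Sensible, feed 99.3→25 °C: -9448 kJ/h
Outlet flows (mol/h): A 489, B 223, H₂O 223
Sensible, products 25→65.1 °C: 5805.5 kJ/h
Q = ΔH = -14502 kJ/h = -4.0284 kW
Heat removed = 4028.4 W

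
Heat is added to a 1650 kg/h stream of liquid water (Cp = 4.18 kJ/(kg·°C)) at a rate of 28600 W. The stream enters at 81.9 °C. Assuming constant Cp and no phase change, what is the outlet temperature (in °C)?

Q = 28600 W = 102960 kJ/h
ΔT = Q/(ṁ·Cp) = 102960/(1650×4.18) = 14.928 K
T_out = 81.9 + 14.928 = 96.828 °C

T_out = 96.8 °C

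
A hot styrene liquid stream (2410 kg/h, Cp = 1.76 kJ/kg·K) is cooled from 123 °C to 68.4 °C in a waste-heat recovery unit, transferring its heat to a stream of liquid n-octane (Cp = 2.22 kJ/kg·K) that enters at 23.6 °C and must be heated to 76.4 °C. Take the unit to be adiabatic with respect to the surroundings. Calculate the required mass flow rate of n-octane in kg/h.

ṁ_c = 1980 kg/h

Heat released by hot stream: Q = 2410 × 1.76 × (123 − 68.4) = 231590 kJ/h
Energy balance on cold side (adiabatic exchanger): Q = ṁ_c·Cp_c·(T_c,out − T_c,in)
ṁ_c = 231590 / [2.22 × (76.4 − 23.6)] = 1975.8 kg/h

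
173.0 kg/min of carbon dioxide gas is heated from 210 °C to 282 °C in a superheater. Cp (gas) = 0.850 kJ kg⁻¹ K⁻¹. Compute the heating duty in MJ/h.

Q = ṁ·Cp·ΔT = 173.0 × 0.850 × (282 − 210) = 10588 kJ/min
Converting: 10588 / 60 s = 176.46 kW
Heating duty = 635.26 MJ/h

Q = 635 MJ/h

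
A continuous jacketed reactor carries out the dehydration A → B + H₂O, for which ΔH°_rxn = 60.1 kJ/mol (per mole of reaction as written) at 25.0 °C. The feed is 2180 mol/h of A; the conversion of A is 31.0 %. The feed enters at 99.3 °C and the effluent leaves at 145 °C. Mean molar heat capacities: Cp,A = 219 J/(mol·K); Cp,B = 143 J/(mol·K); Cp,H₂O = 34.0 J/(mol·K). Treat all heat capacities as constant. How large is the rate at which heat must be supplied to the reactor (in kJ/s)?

Extent of reaction ξ = 0.310 × 2180 = 675.8 mol/h
Reaction term: ξ·ΔH°_rxn = 675.8 × 60.1 = 40616 kJ/h
Sensible, feed 99.3→25 °C: -35472 kJ/h
Outlet flows (mol/h): A 1504.2, B 675.8, H₂O 675.8
Sensible, products 25→145 °C: 53884 kJ/h
Q = ΔH = 59028 kJ/h = 16.397 kW
Heat supplied = 16.397 kJ/s

Q_in = 16.4 kJ/s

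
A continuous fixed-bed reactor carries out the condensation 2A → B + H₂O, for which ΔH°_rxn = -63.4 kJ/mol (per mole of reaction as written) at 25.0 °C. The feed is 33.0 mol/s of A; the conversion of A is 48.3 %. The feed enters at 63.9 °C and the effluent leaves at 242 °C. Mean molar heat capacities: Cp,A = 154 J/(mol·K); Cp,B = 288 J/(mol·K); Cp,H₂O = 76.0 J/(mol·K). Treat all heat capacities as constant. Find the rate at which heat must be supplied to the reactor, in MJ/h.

Q_in = 1790 MJ/h

Extent of reaction ξ = 0.483 × 33.0 / 2 = 7.9695 mol/s
Reaction term: ξ·ΔH°_rxn = 7.9695 × -63.4 = -505.27 kJ/s
Sensible, feed 63.9→25 °C: -197.69 kJ/s
Outlet flows (mol/s): A 17.061, B 7.9695, H₂O 7.9695
Sensible, products 25→242 °C: 1199.6 kJ/s
Q = ΔH = 496.68 kJ/s = 496.68 kW
Heat supplied = 1788.1 MJ/h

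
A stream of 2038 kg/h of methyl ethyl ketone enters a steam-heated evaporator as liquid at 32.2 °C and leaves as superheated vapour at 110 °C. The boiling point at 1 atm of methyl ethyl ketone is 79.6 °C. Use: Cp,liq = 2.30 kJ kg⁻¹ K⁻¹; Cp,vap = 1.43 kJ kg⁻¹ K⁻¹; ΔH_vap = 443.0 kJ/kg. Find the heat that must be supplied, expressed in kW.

Q = 337 kW

liquid 32.2→79.6 °C: 109.02 kJ/kg
vaporisation at 79.6 °C: 443 kJ/kg
vapour 79.6→110 °C: 43.472 kJ/kg
Δh = 109.02 + 443 + 43.472 = 595.49 kJ/kg
Q = ṁ·Δh = 2038 kg/h × 595.49 kJ/kg = 1.2136e+06 kJ/h
|Q| = 337.11 kW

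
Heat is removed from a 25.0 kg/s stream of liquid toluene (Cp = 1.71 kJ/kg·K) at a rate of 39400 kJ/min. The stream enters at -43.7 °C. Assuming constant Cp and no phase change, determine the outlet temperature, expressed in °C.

T_out = -59.1 °C

Q = 39400 kJ/min = 656.67 kJ/s
ΔT = Q/(ṁ·Cp) = 656.67/(25.0×1.71) = 15.361 K
T_out = -43.7 − 15.361 = -59.061 °C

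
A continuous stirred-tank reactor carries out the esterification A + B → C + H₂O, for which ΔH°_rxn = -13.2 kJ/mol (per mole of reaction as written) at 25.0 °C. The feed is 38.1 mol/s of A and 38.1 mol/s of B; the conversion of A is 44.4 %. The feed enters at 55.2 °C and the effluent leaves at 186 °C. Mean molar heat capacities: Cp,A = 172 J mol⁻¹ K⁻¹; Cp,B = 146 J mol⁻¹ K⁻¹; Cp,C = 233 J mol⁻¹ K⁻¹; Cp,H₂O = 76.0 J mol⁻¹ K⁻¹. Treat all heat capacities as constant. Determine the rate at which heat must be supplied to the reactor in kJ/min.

Extent of reaction ξ = 0.444 × 38.1 = 16.916 mol/s
Reaction term: ξ·ΔH°_rxn = 16.916 × -13.2 = -223.3 kJ/s
Sensible, feed 55.2→25 °C: -365.9 kJ/s
Outlet flows (mol/s): A 21.184, B 21.184, C 16.916, H₂O 16.916
Sensible, products 25→186 °C: 1926.1 kJ/s
Q = ΔH = 1336.9 kJ/s = 1336.9 kW
Heat supplied = 80216 kJ/min

Q_in = 80200 kJ/min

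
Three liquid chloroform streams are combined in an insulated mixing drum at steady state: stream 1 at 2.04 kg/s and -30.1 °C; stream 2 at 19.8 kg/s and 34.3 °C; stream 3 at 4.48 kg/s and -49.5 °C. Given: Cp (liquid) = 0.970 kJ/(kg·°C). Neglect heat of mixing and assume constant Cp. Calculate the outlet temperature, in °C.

Energy balance with Q = 0: Σ ṁᵢCp,ᵢ(T_out − Tᵢ) = 0
Σ ṁᵢCp,ᵢTᵢ = 2.04×0.970×-30.1 + 19.8×0.970×34.3 + 4.48×0.970×-49.5 = 384.1
Σ ṁᵢCp,ᵢ = 2.04×0.970 + 19.8×0.970 + 4.48×0.970 = 25.53
T_out = 384.1 / 25.53 = 15.045 °C

T_out = 15.0 °C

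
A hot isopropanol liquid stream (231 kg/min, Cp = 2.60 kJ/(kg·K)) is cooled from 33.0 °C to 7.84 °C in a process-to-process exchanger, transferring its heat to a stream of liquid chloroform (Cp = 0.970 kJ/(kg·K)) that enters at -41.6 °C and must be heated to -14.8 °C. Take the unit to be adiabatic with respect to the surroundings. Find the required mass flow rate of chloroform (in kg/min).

ṁ_c = 581 kg/min

Heat released by hot stream: Q = 231 × 2.60 × (33.0 − 7.84) = 15111 kJ/min
Energy balance on cold side (adiabatic exchanger): Q = ṁ_c·Cp_c·(T_c,out − T_c,in)
ṁ_c = 15111 / [0.970 × (-14.8 − -41.6)] = 581.29 kg/min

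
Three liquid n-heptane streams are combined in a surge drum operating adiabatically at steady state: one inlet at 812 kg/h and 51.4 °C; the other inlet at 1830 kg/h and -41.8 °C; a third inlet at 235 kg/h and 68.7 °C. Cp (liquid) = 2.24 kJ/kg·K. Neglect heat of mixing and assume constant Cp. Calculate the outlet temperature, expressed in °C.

No heat crosses the boundary, so H_out = H_in.
T_out = Σ ṁᵢCp,ᵢTᵢ / Σ ṁᵢCp,ᵢ
      = -41692 / 6444.5 = -6.4695 °C

T_out = -6.47 °C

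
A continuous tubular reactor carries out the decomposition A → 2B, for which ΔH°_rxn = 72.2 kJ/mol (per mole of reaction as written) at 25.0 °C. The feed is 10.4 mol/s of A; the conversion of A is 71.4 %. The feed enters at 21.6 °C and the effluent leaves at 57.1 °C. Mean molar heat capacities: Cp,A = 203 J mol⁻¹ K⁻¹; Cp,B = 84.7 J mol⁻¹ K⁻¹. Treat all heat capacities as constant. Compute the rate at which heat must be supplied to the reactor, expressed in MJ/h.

Q_in = 2170 MJ/h

Extent of reaction ξ = 0.714 × 10.4 = 7.4256 mol/s
Reaction term: ξ·ΔH°_rxn = 7.4256 × 72.2 = 536.13 kJ/s
Sensible, feed 21.6→25 °C: 7.1781 kJ/s
Outlet flows (mol/s): A 2.9744, B 14.851
Sensible, products 25→57.1 °C: 59.761 kJ/s
Q = ΔH = 603.07 kJ/s = 603.07 kW
Heat supplied = 2171 MJ/h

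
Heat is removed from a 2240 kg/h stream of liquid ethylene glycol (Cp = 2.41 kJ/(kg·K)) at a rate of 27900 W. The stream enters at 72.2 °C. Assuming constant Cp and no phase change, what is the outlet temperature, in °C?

T_out = 53.6 °C

Q = 27900 W = 100440 kJ/h
ΔT = Q/(ṁ·Cp) = 100440/(2240×2.41) = 18.606 K
T_out = 72.2 − 18.606 = 53.594 °C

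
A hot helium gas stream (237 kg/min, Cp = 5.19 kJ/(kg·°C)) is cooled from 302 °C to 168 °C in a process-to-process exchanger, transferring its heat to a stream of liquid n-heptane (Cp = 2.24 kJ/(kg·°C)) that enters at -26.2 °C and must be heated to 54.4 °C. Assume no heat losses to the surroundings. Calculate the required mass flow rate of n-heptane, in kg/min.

ṁ_c = 913 kg/min

Heat released by hot stream: Q = 237 × 5.19 × (302 − 168) = 164820 kJ/min
Energy balance on cold side (adiabatic exchanger): Q = ṁ_c·Cp_c·(T_c,out − T_c,in)
ṁ_c = 164820 / [2.24 × (54.4 − -26.2)] = 912.93 kg/min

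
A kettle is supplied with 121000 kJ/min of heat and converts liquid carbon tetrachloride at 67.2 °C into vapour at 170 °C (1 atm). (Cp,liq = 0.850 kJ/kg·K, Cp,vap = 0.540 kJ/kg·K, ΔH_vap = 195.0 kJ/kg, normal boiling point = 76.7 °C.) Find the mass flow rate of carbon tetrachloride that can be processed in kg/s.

Δh = 0.850×(76.7−67.2) + 195.0 + 0.540×(170−76.7) = 253.46 kJ/kg
Q = 121000 kJ/min = 2016.7 kJ/s = 2016.7 kJ/s
ṁ = Q/Δh = 2016.7 / 253.46 = 7.9566 kg/s

ṁ = 7.96 kg/s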